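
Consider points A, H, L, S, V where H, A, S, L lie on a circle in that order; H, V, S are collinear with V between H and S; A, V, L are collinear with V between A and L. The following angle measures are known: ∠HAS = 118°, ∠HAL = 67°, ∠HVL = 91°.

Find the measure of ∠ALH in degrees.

∠ALH = 38°

1. ∠HLS = 62°  [cyclic HASL, opposite ∠A+∠L]
2. ∠HSL = 67°  [same arc HL]
3. ∠LHS = 51°  [△HSL]
4. ∠ALH = 38°  [△HVL]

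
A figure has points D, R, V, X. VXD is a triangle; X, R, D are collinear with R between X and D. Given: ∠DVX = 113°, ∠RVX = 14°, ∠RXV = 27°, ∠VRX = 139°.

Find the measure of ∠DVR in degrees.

∠DVR = 99°

1. ∠DXV = 27°  [R on ray XD]
2. ∠DRV = 41°  [linear pair at R on XD]
3. ∠VDX = 40°  [△VXD]
4. ∠RDV = 40°  [R on ray DX]
5. ∠DVR = 99°  [△VRD]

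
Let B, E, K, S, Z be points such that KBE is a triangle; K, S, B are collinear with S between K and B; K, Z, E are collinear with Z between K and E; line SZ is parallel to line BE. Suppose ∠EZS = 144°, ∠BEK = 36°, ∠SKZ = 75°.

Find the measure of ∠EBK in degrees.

∠EBK = 69°

1. ∠KZS = 36°  [linear pair at Z on KE]
2. ∠KSZ = 69°  [△KSZ]
3. ∠EBK = 69°  [SZ∥BE, corresponding at S]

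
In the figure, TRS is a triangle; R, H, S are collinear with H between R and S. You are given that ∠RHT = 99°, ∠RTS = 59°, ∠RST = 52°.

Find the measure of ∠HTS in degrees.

∠HTS = 47°

1. ∠SHT = 81°  [linear pair at H on RS]
2. ∠HST = 52°  [H on ray SR]
3. ∠HTS = 47°  [△THS]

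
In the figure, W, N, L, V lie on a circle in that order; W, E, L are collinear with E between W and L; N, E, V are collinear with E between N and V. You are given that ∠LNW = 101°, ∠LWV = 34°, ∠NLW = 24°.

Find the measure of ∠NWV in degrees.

1. ∠LVW = 79°  [cyclic WNLV, opposite ∠N+∠V]
2. ∠VLW = 67°  [△WLV]
3. ∠NVW = 24°  [same arc WN]
4. ∠VNW = 67°  [same arc WV]
5. ∠NWV = 89°  [△WNV]

∠NWV = 89°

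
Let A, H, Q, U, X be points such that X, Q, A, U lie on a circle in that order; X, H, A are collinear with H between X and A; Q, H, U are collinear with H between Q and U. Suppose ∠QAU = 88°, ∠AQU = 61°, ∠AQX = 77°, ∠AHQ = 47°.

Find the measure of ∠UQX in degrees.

1. ∠QAX = 72°  [△QHA]
2. ∠AXQ = 31°  [△XQA]
3. ∠QHX = 133°  [linear pair at H on XA]
4. ∠UQX = 16°  [△XHQ]

∠UQX = 16°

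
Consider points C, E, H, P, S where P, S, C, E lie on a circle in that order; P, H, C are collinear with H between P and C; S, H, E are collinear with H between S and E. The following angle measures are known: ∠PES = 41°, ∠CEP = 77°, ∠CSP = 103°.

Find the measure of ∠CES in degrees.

∠CES = 36°

1. ∠PCS = 41°  [same arc PS]
2. ∠CPS = 36°  [△PSC]
3. ∠CES = 36°  [same arc SC]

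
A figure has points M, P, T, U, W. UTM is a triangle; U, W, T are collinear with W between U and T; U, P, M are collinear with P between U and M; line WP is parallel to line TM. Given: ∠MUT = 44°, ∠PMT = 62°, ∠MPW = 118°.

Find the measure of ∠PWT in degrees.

1. ∠PUW = 44°  [W on UT, P on UM]
2. ∠UPW = 62°  [linear pair at P on UM]
3. ∠PWU = 74°  [△UWP]
4. ∠PWT = 106°  [linear pair at W on UT]

∠PWT = 106°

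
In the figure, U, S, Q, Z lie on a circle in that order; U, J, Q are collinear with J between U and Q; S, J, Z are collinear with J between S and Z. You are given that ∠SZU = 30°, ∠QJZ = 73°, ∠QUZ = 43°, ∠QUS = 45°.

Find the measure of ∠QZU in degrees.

∠QZU = 75°

1. ∠SQU = 30°  [same arc US]
2. ∠QSU = 105°  [△USQ]
3. ∠QZU = 75°  [cyclic USQZ, opposite ∠S+∠Z]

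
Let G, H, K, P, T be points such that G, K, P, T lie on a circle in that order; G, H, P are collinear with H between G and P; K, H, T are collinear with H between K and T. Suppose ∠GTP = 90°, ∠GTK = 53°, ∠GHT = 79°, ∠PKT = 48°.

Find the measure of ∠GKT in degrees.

∠GKT = 42°

1. ∠GKP = 90°  [cyclic GKPT, opposite ∠K+∠T]
2. ∠GPK = 53°  [same arc GK]
3. ∠KHP = 79°  [vertical angles at H]
4. ∠KGP = 37°  [△GKP]
5. ∠GHK = 101°  [linear pair at H on GP]
6. ∠GKT = 42°  [△GHK]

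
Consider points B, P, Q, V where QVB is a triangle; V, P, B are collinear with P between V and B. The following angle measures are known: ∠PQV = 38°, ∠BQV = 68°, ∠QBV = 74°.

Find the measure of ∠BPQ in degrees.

∠BPQ = 76°

1. ∠BVQ = 38°  [△QVB]
2. ∠PVQ = 38°  [P on ray VB]
3. ∠QPV = 104°  [△QVP]
4. ∠BPQ = 76°  [linear pair at P on VB]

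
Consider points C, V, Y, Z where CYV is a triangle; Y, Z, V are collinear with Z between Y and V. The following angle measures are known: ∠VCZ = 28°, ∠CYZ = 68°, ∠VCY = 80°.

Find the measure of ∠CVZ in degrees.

1. ∠CYV = 68°  [Z on ray YV]
2. ∠CVY = 32°  [△CYV]
3. ∠CVZ = 32°  [Z on ray VY]

∠CVZ = 32°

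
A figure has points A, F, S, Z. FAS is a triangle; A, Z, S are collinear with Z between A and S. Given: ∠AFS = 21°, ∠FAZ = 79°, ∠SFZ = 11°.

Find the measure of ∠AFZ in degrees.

∠AFZ = 10°

1. ∠FAS = 79°  [Z on ray AS]
2. ∠ASF = 80°  [△FAS]
3. ∠FSZ = 80°  [Z on ray SA]
4. ∠FZS = 89°  [△FZS]
5. ∠AZF = 91°  [linear pair at Z on AS]
6. ∠AFZ = 10°  [△FAZ]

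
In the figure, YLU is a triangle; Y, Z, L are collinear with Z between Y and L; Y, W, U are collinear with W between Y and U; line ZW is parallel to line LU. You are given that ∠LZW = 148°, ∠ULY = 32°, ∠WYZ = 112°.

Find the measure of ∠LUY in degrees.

1. ∠WZY = 32°  [linear pair at Z on YL]
2. ∠YWZ = 36°  [△YZW]
3. ∠LUY = 36°  [ZW∥LU, corresponding at W]

∠LUY = 36°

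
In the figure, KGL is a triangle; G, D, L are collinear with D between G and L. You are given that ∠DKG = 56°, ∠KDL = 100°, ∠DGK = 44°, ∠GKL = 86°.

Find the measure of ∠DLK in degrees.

∠DLK = 50°

1. ∠KGL = 44°  [D on ray GL]
2. ∠GLK = 50°  [△KGL]
3. ∠DLK = 50°  [D on ray LG]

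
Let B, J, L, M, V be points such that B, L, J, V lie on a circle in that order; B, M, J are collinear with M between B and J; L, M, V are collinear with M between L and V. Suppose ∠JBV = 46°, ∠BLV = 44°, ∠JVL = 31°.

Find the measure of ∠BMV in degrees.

∠BMV = 75°

1. ∠BJV = 44°  [same arc BV]
2. ∠JMV = 105°  [△JMV]
3. ∠BMV = 75°  [linear pair at M on BJ]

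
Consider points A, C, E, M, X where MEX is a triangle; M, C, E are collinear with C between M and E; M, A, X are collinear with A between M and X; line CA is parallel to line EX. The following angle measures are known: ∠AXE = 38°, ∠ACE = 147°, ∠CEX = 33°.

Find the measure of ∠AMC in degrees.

1. ∠EXM = 38°  [A on ray XM]
2. ∠ACM = 33°  [linear pair at C on ME]
3. ∠CAM = 38°  [CA∥EX, corresponding at A]
4. ∠AMC = 109°  [△MCA]

∠AMC = 109°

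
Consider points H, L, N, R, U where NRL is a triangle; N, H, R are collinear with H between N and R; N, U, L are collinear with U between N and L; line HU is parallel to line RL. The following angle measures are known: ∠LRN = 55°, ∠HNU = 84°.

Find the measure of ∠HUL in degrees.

1. ∠NHU = 55°  [HU∥RL, corresponding at H]
2. ∠HUN = 41°  [△NHU]
3. ∠HUL = 139°  [linear pair at U on NL]

∠HUL = 139°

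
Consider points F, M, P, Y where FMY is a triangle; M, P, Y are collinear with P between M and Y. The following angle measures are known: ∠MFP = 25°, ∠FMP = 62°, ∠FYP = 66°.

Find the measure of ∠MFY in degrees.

∠MFY = 52°

1. ∠FMY = 62°  [P on ray MY]
2. ∠FYM = 66°  [P on ray YM]
3. ∠MFY = 52°  [△FMY]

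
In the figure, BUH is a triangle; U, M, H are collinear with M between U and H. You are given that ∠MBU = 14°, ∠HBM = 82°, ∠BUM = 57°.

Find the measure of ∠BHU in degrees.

∠BHU = 27°

1. ∠BMU = 109°  [△BUM]
2. ∠BMH = 71°  [linear pair at M on UH]
3. ∠BHM = 27°  [△BMH]
4. ∠BHU = 27°  [M on ray HU]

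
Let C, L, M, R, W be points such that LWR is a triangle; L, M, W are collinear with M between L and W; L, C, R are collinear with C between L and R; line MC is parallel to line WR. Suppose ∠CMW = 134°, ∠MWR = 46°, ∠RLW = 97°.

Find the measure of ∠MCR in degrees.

1. ∠CML = 46°  [linear pair at M on LW]
2. ∠CLM = 97°  [M on LW, C on LR]
3. ∠LCM = 37°  [△LMC]
4. ∠MCR = 143°  [linear pair at C on LR]

∠MCR = 143°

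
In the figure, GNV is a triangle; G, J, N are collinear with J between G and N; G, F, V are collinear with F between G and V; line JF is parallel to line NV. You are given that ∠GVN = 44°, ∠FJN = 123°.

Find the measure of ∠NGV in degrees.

1. ∠GFJ = 44°  [JF∥NV, corresponding at F]
2. ∠FJG = 57°  [linear pair at J on GN]
3. ∠FGJ = 79°  [△GJF]
4. ∠NGV = 79°  [J on GN, F on GV]

∠NGV = 79°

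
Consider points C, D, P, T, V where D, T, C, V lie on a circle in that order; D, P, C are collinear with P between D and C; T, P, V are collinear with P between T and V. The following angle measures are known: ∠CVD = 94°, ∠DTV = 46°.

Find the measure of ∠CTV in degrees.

1. ∠DCV = 46°  [same arc DV]
2. ∠CDV = 40°  [△DCV]
3. ∠CTV = 40°  [same arc CV]

∠CTV = 40°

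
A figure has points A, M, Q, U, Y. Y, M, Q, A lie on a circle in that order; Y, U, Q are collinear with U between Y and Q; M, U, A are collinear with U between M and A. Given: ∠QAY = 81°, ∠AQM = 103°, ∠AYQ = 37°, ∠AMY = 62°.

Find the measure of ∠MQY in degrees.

∠MQY = 41°

1. ∠AYM = 77°  [cyclic YMQA, opposite ∠Y+∠Q]
2. ∠MAY = 41°  [△YMA]
3. ∠MQY = 41°  [same arc YM]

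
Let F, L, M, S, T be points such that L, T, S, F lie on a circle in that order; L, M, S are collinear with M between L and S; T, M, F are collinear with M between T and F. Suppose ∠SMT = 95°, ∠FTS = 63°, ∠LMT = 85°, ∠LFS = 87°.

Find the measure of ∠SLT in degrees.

∠SLT = 65°

1. ∠LST = 22°  [△TMS]
2. ∠LTS = 93°  [cyclic LTSF, opposite ∠T+∠F]
3. ∠SLT = 65°  [△LTS]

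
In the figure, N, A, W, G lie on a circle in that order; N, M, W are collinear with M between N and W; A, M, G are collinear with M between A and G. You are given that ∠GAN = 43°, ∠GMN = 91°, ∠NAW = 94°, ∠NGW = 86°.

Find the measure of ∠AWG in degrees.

1. ∠GWN = 43°  [same arc NG]
2. ∠GMW = 89°  [linear pair at M on NW]
3. ∠GNW = 51°  [△NWG]
4. ∠AGW = 48°  [△WMG]
5. ∠GAW = 51°  [same arc WG]
6. ∠AWG = 81°  [△AWG]

∠AWG = 81°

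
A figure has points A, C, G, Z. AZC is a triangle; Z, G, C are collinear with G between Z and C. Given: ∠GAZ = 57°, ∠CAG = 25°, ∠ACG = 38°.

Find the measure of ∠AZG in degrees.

1. ∠AGC = 117°  [△AGC]
2. ∠AGZ = 63°  [linear pair at G on ZC]
3. ∠AZG = 60°  [△AZG]

∠AZG = 60°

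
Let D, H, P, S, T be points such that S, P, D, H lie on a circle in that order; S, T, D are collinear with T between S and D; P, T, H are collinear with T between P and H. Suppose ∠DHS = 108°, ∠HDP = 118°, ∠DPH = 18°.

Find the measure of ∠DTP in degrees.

∠DTP = 98°

1. ∠DPS = 72°  [cyclic SPDH, opposite ∠P+∠H]
2. ∠DHP = 44°  [△PDH]
3. ∠DSP = 44°  [same arc PD]
4. ∠PDS = 64°  [△SPD]
5. ∠DTP = 98°  [△PTD]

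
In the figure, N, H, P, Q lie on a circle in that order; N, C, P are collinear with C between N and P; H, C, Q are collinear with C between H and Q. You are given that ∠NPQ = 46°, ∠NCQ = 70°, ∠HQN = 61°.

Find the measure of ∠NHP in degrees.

∠NHP = 95°

1. ∠PNQ = 49°  [△NCQ]
2. ∠NQP = 85°  [△NPQ]
3. ∠NHP = 95°  [cyclic NHPQ, opposite ∠H+∠Q]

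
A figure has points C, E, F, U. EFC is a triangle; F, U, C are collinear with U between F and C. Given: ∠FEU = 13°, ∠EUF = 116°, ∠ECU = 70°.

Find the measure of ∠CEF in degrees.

∠CEF = 59°

1. ∠EFU = 51°  [△EFU]
2. ∠ECF = 70°  [U on ray CF]
3. ∠CFE = 51°  [U on ray FC]
4. ∠CEF = 59°  [△EFC]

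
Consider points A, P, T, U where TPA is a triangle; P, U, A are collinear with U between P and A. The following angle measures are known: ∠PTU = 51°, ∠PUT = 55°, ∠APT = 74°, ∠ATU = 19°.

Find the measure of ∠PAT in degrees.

1. ∠AUT = 125°  [linear pair at U on PA]
2. ∠TAU = 36°  [△TUA]
3. ∠PAT = 36°  [U on ray AP]

∠PAT = 36°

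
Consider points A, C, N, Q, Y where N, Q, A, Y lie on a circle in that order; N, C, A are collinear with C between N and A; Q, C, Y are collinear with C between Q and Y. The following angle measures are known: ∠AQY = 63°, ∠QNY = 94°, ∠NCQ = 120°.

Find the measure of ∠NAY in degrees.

1. ∠QAY = 86°  [cyclic NQAY, opposite ∠N+∠A]
2. ∠ACY = 120°  [vertical angles at C]
3. ∠AYQ = 31°  [△QAY]
4. ∠NAY = 29°  [△ACY]

∠NAY = 29°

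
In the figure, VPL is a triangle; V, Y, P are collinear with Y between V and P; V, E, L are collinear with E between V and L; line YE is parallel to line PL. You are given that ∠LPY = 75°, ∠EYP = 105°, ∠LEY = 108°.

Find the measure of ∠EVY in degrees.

1. ∠EYV = 75°  [linear pair at Y on VP]
2. ∠VEY = 72°  [linear pair at E on VL]
3. ∠EVY = 33°  [△VYE]

∠EVY = 33°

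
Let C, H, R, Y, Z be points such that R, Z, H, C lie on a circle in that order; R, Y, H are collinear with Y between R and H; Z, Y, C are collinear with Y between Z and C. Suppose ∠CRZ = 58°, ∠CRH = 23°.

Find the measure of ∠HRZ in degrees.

∠HRZ = 35°

1. ∠CHZ = 122°  [cyclic RZHC, opposite ∠R+∠H]
2. ∠CZH = 23°  [same arc HC]
3. ∠HCZ = 35°  [△ZHC]
4. ∠HRZ = 35°  [same arc ZH]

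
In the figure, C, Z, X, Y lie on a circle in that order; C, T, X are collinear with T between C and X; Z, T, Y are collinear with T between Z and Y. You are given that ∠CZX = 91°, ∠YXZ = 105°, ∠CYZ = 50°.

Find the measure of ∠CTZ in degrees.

∠CTZ = 86°

1. ∠YCZ = 75°  [cyclic CZXY, opposite ∠C+∠X]
2. ∠CXZ = 50°  [same arc CZ]
3. ∠CZY = 55°  [△CZY]
4. ∠XCZ = 39°  [△CZX]
5. ∠CTZ = 86°  [△CTZ]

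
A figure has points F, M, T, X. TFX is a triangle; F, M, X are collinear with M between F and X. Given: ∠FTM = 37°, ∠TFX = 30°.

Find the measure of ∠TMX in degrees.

1. ∠MFT = 30°  [M on ray FX]
2. ∠FMT = 113°  [△TFM]
3. ∠TMX = 67°  [linear pair at M on FX]

∠TMX = 67°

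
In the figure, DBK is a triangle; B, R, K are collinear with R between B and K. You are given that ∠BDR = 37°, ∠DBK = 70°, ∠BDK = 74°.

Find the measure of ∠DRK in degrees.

∠DRK = 107°

1. ∠DBR = 70°  [R on ray BK]
2. ∠BRD = 73°  [△DBR]
3. ∠DRK = 107°  [linear pair at R on BK]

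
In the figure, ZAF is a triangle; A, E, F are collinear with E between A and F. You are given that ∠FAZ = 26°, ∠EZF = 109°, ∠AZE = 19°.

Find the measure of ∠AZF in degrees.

1. ∠EAZ = 26°  [E on ray AF]
2. ∠AEZ = 135°  [△ZAE]
3. ∠FEZ = 45°  [linear pair at E on AF]
4. ∠EFZ = 26°  [△ZEF]
5. ∠AFZ = 26°  [E on ray FA]
6. ∠AZF = 128°  [△ZAF]

∠AZF = 128°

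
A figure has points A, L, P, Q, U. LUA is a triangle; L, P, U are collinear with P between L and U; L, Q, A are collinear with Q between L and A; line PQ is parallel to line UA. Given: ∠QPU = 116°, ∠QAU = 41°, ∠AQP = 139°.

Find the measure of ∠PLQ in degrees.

∠PLQ = 75°

1. ∠LPQ = 64°  [linear pair at P on LU]
2. ∠LQP = 41°  [linear pair at Q on LA]
3. ∠PLQ = 75°  [△LPQ]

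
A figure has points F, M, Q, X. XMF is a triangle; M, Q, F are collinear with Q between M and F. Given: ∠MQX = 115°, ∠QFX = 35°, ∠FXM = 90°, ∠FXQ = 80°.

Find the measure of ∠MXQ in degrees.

∠MXQ = 10°

1. ∠MFX = 35°  [Q on ray FM]
2. ∠FMX = 55°  [△XMF]
3. ∠QMX = 55°  [Q on ray MF]
4. ∠MXQ = 10°  [△XMQ]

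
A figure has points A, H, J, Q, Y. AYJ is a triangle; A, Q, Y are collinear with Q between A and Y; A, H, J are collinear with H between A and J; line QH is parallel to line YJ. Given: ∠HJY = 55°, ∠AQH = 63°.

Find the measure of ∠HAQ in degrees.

1. ∠AJY = 55°  [H on ray JA]
2. ∠AYJ = 63°  [QH∥YJ, corresponding at Q]
3. ∠JAY = 62°  [△AYJ]
4. ∠HAQ = 62°  [Q on AY, H on AJ]

∠HAQ = 62°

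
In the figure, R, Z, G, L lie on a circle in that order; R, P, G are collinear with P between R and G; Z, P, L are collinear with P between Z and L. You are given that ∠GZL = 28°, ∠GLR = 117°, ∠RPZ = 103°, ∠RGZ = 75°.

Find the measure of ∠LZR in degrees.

∠LZR = 35°

1. ∠GRL = 28°  [same arc GL]
2. ∠LGR = 35°  [△RGL]
3. ∠LZR = 35°  [same arc RL]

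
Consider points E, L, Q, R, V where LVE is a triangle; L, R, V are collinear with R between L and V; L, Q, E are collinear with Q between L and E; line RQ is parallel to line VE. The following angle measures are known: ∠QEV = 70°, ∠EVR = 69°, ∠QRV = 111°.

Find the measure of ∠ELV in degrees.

1. ∠LEV = 70°  [Q on ray EL]
2. ∠EVL = 69°  [R on ray VL]
3. ∠ELV = 41°  [△LVE]

∠ELV = 41°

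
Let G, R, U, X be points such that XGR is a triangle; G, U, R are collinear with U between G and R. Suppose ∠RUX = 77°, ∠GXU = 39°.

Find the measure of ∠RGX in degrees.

1. ∠GUX = 103°  [linear pair at U on GR]
2. ∠UGX = 38°  [△XGU]
3. ∠RGX = 38°  [U on ray GR]

∠RGX = 38°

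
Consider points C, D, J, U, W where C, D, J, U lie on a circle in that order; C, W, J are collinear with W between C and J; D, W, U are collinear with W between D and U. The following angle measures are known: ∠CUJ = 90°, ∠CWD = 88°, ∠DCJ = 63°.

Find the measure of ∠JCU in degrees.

1. ∠CDJ = 90°  [cyclic CDJU, opposite ∠D+∠U]
2. ∠JWU = 88°  [vertical angles at W]
3. ∠CJD = 27°  [△CDJ]
4. ∠CWU = 92°  [linear pair at W on CJ]
5. ∠CUD = 27°  [same arc CD]
6. ∠JCU = 61°  [△CWU]

∠JCU = 61°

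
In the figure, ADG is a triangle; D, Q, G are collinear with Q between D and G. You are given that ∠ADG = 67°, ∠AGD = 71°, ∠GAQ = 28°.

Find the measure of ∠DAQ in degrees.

1. ∠ADQ = 67°  [Q on ray DG]
2. ∠AGQ = 71°  [Q on ray GD]
3. ∠AQG = 81°  [△AQG]
4. ∠AQD = 99°  [linear pair at Q on DG]
5. ∠DAQ = 14°  [△ADQ]

∠DAQ = 14°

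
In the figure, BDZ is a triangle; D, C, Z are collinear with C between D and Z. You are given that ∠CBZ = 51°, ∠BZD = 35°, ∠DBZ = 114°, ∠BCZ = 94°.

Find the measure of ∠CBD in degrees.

1. ∠BDZ = 31°  [△BDZ]
2. ∠BCD = 86°  [linear pair at C on DZ]
3. ∠BDC = 31°  [C on ray DZ]
4. ∠CBD = 63°  [△BDC]

∠CBD = 63°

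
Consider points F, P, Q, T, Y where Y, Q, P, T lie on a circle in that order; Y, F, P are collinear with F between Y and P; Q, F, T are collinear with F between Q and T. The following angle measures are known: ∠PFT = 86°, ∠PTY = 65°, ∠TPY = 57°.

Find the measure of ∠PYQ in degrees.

1. ∠QFY = 86°  [vertical angles at F]
2. ∠TQY = 57°  [same arc YT]
3. ∠PYQ = 37°  [△YFQ]

∠PYQ = 37°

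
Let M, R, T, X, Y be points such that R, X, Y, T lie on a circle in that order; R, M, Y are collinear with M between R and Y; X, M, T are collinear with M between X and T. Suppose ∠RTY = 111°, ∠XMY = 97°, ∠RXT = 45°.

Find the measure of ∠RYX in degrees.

1. ∠RXY = 69°  [cyclic RXYT, opposite ∠X+∠T]
2. ∠RMX = 83°  [linear pair at M on RY]
3. ∠XRY = 52°  [△RMX]
4. ∠RYX = 59°  [△RXY]

∠RYX = 59°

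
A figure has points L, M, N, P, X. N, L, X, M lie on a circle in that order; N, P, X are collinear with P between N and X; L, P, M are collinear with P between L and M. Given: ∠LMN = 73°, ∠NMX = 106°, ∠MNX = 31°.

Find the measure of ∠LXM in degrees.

∠LXM = 116°

1. ∠MPN = 76°  [△NPM]
2. ∠MXN = 43°  [△NXM]
3. ∠MLX = 31°  [same arc XM]
4. ∠MPX = 104°  [linear pair at P on NX]
5. ∠LMX = 33°  [△XPM]
6. ∠LXM = 116°  [△LXM]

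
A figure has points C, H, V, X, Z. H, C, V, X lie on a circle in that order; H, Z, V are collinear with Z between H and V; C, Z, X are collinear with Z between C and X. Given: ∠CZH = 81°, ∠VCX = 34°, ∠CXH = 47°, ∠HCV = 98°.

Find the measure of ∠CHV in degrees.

1. ∠CZV = 99°  [linear pair at Z on HV]
2. ∠CVH = 47°  [△CZV]
3. ∠CHV = 35°  [△HCV]

∠CHV = 35°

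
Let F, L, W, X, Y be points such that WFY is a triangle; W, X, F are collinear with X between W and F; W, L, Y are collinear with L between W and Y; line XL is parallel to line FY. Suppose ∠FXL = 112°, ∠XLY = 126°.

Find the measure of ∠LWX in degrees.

1. ∠LXW = 68°  [linear pair at X on WF]
2. ∠WLX = 54°  [linear pair at L on WY]
3. ∠LWX = 58°  [△WXL]

∠LWX = 58°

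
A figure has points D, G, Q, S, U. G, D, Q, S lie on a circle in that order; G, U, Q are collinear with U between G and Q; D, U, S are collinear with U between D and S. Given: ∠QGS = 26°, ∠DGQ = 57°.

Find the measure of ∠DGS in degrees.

∠DGS = 83°

1. ∠QDS = 26°  [same arc QS]
2. ∠DSQ = 57°  [same arc DQ]
3. ∠DQS = 97°  [△DQS]
4. ∠DGS = 83°  [cyclic GDQS, opposite ∠G+∠Q]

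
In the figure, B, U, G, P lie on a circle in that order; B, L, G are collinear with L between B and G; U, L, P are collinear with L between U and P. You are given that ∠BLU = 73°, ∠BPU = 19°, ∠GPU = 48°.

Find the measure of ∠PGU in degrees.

1. ∠GLU = 107°  [linear pair at L on BG]
2. ∠BGU = 19°  [same arc BU]
3. ∠GUP = 54°  [△ULG]
4. ∠PGU = 78°  [△UGP]

∠PGU = 78°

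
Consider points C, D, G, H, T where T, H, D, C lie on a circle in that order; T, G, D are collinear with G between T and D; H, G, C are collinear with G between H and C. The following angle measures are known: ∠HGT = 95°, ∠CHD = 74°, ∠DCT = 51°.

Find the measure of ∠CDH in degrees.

∠CDH = 76°

1. ∠CGD = 95°  [vertical angles at G]
2. ∠CTD = 74°  [same arc DC]
3. ∠CDT = 55°  [△TDC]
4. ∠DCH = 30°  [△DGC]
5. ∠CDH = 76°  [△HDC]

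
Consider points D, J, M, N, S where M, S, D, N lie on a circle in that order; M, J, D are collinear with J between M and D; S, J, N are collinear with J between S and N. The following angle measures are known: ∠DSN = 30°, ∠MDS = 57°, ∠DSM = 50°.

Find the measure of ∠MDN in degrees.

1. ∠DMN = 30°  [same arc DN]
2. ∠DNM = 130°  [cyclic MSDN, opposite ∠S+∠N]
3. ∠MDN = 20°  [△MDN]

∠MDN = 20°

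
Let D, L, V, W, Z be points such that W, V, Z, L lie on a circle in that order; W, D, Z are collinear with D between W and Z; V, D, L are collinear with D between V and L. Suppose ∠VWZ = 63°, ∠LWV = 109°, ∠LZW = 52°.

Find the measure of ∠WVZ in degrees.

∠WVZ = 98°

1. ∠LVW = 52°  [same arc WL]
2. ∠VLW = 19°  [△WVL]
3. ∠VZW = 19°  [same arc WV]
4. ∠WVZ = 98°  [△WVZ]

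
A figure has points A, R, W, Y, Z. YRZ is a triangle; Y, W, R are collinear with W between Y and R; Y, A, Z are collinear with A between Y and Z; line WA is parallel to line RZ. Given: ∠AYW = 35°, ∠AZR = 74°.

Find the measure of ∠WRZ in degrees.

1. ∠RYZ = 35°  [W on YR, A on YZ]
2. ∠RZY = 74°  [A on ray ZY]
3. ∠YRZ = 71°  [△YRZ]
4. ∠WRZ = 71°  [W on ray RY]

∠WRZ = 71°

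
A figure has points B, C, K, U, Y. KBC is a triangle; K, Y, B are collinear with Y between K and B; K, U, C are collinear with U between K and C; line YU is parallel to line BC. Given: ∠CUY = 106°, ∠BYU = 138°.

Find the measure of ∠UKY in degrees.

1. ∠KUY = 74°  [linear pair at U on KC]
2. ∠KYU = 42°  [linear pair at Y on KB]
3. ∠UKY = 64°  [△KYU]

∠UKY = 64°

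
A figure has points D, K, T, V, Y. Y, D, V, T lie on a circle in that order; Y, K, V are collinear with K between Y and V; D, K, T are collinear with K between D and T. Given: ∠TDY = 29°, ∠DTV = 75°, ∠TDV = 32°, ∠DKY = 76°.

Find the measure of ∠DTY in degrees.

1. ∠TVY = 29°  [same arc YT]
2. ∠TKV = 76°  [△VKT]
3. ∠TYV = 32°  [same arc VT]
4. ∠TKY = 104°  [linear pair at K on YV]
5. ∠DTY = 44°  [△YKT]

∠DTY = 44°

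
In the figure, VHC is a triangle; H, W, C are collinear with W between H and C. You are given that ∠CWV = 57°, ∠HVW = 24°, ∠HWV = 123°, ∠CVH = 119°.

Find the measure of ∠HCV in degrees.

∠HCV = 28°

1. ∠VHW = 33°  [△VHW]
2. ∠CHV = 33°  [W on ray HC]
3. ∠HCV = 28°  [△VHC]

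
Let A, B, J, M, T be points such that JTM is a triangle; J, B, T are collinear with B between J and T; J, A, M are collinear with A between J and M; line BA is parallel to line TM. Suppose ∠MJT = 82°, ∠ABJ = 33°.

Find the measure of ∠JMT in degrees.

1. ∠AJB = 82°  [B on JT, A on JM]
2. ∠BAJ = 65°  [△JBA]
3. ∠JMT = 65°  [BA∥TM, corresponding at A]

∠JMT = 65°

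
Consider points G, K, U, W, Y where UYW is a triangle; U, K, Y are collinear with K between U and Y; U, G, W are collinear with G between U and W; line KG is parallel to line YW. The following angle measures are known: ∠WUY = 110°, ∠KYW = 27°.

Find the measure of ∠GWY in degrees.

∠GWY = 43°

1. ∠UYW = 27°  [K on ray YU]
2. ∠UWY = 43°  [△UYW]
3. ∠GWY = 43°  [G on ray WU]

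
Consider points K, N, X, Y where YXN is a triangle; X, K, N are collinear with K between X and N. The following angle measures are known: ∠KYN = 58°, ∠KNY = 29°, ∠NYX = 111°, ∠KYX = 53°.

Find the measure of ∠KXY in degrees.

∠KXY = 40°

1. ∠XNY = 29°  [K on ray NX]
2. ∠NXY = 40°  [△YXN]
3. ∠KXY = 40°  [K on ray XN]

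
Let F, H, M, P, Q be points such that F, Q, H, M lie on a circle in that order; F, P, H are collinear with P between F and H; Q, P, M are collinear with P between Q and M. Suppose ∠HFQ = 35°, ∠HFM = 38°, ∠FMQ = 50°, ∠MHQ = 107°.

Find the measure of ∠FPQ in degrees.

1. ∠HQM = 38°  [same arc HM]
2. ∠FHQ = 50°  [same arc FQ]
3. ∠HPQ = 92°  [△QPH]
4. ∠FPQ = 88°  [linear pair at P on FH]

∠FPQ = 88°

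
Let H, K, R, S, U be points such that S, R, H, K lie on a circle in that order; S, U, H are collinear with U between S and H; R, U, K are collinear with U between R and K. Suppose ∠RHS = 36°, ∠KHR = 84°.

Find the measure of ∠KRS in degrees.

∠KRS = 48°

1. ∠RKS = 36°  [same arc SR]
2. ∠KSR = 96°  [cyclic SRHK, opposite ∠S+∠H]
3. ∠KRS = 48°  [△SRK]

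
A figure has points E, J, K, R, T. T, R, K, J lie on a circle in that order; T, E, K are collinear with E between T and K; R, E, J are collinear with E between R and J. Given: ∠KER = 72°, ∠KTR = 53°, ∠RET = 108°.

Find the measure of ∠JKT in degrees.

1. ∠KJR = 53°  [same arc RK]
2. ∠JEK = 108°  [vertical angles at E]
3. ∠JKT = 19°  [△KEJ]

∠JKT = 19°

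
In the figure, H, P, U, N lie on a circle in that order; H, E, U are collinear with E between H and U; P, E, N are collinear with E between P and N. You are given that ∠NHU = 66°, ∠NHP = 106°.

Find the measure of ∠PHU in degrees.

1. ∠NPU = 66°  [same arc UN]
2. ∠NUP = 74°  [cyclic HPUN, opposite ∠H+∠U]
3. ∠PNU = 40°  [△PUN]
4. ∠PHU = 40°  [same arc PU]

∠PHU = 40°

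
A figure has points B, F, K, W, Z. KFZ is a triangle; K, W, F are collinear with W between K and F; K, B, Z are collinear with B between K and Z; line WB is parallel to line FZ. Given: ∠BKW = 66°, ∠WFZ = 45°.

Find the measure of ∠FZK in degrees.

∠FZK = 69°

1. ∠FKZ = 66°  [W on KF, B on KZ]
2. ∠KFZ = 45°  [W on ray FK]
3. ∠FZK = 69°  [△KFZ]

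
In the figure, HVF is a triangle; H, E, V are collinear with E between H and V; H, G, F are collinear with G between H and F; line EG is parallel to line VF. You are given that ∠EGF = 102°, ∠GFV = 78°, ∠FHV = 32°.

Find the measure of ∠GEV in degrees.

1. ∠EGH = 78°  [linear pair at G on HF]
2. ∠EHG = 32°  [E on HV, G on HF]
3. ∠GEH = 70°  [△HEG]
4. ∠GEV = 110°  [linear pair at E on HV]

∠GEV = 110°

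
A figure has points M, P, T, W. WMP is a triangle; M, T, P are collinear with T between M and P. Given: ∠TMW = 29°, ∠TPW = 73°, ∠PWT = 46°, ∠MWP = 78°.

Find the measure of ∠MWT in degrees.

∠MWT = 32°

1. ∠PTW = 61°  [△WTP]
2. ∠MTW = 119°  [linear pair at T on MP]
3. ∠MWT = 32°  [△WMT]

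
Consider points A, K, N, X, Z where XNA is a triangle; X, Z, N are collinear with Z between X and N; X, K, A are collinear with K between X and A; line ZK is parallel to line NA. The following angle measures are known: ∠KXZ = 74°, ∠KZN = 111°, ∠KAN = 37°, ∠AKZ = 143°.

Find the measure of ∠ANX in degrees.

1. ∠AXN = 74°  [Z on XN, K on XA]
2. ∠NAX = 37°  [K on ray AX]
3. ∠ANX = 69°  [△XNA]

∠ANX = 69°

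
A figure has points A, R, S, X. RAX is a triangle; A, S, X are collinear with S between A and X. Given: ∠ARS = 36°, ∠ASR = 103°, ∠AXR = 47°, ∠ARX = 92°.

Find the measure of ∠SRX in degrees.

∠SRX = 56°

1. ∠RSX = 77°  [linear pair at S on AX]
2. ∠RXS = 47°  [S on ray XA]
3. ∠SRX = 56°  [△RSX]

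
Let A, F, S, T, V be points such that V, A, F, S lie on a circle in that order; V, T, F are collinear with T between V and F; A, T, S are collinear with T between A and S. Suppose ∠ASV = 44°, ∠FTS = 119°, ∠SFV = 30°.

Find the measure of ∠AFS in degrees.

1. ∠SAV = 30°  [same arc VS]
2. ∠AVS = 106°  [△VAS]
3. ∠AFS = 74°  [cyclic VAFS, opposite ∠V+∠F]

∠AFS = 74°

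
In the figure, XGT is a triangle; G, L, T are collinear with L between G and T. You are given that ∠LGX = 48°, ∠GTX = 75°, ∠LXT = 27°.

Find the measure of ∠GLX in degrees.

1. ∠LTX = 75°  [L on ray TG]
2. ∠TLX = 78°  [△XLT]
3. ∠GLX = 102°  [linear pair at L on GT]

∠GLX = 102°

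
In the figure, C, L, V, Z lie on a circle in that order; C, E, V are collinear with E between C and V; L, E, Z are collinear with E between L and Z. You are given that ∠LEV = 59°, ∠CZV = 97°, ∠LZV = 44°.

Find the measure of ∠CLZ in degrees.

∠CLZ = 15°

1. ∠CEL = 121°  [linear pair at E on CV]
2. ∠LCV = 44°  [same arc LV]
3. ∠CLZ = 15°  [△CEL]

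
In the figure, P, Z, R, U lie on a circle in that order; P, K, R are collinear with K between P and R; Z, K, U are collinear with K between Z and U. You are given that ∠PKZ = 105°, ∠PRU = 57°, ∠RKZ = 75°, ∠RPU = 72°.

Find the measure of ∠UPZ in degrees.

∠UPZ = 90°

1. ∠PZU = 57°  [same arc PU]
2. ∠PKU = 75°  [vertical angles at K]
3. ∠PUZ = 33°  [△PKU]
4. ∠UPZ = 90°  [△PZU]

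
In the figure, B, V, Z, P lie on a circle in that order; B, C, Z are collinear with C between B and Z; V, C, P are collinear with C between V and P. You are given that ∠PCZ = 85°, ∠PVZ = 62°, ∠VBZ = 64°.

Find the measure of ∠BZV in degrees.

∠BZV = 23°

1. ∠BCV = 85°  [vertical angles at C]
2. ∠VCZ = 95°  [linear pair at C on BZ]
3. ∠BZV = 23°  [△VCZ]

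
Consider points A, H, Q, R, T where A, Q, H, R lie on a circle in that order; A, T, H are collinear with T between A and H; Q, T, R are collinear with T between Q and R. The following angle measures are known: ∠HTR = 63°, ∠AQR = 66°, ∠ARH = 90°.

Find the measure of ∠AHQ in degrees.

1. ∠ATQ = 63°  [vertical angles at T]
2. ∠HAQ = 51°  [△ATQ]
3. ∠AQH = 90°  [cyclic AQHR, opposite ∠Q+∠R]
4. ∠AHQ = 39°  [△AQH]

∠AHQ = 39°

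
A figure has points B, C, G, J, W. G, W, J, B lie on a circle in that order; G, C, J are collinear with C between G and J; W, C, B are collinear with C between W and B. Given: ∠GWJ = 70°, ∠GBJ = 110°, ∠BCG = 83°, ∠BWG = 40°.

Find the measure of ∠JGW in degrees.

∠JGW = 43°

1. ∠JCW = 83°  [vertical angles at C]
2. ∠GCW = 97°  [linear pair at C on GJ]
3. ∠JGW = 43°  [△GCW]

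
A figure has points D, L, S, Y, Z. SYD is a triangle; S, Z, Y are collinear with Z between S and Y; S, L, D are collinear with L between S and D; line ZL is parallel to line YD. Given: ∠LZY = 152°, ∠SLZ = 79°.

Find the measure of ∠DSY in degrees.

1. ∠LZS = 28°  [linear pair at Z on SY]
2. ∠LSZ = 73°  [△SZL]
3. ∠DSY = 73°  [Z on SY, L on SD]

∠DSY = 73°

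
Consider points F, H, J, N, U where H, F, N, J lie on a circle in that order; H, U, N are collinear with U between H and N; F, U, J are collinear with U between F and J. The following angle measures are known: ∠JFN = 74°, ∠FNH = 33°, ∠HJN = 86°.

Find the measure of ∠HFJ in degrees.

1. ∠JHN = 74°  [same arc NJ]
2. ∠HNJ = 20°  [△HNJ]
3. ∠HFJ = 20°  [same arc HJ]

∠HFJ = 20°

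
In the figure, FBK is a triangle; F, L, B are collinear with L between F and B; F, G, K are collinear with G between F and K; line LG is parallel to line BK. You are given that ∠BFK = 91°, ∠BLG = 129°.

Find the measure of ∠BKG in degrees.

1. ∠GFL = 91°  [L on FB, G on FK]
2. ∠FLG = 51°  [linear pair at L on FB]
3. ∠FGL = 38°  [△FLG]
4. ∠KGL = 142°  [linear pair at G on FK]
5. ∠BKG = 38°  [LG∥BK, co-interior at K–G]

∠BKG = 38°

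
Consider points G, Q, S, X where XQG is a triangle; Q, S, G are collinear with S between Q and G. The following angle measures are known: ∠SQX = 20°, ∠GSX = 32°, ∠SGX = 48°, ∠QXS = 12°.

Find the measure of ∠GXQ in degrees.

1. ∠GQX = 20°  [S on ray QG]
2. ∠QGX = 48°  [S on ray GQ]
3. ∠GXQ = 112°  [△XQG]

∠GXQ = 112°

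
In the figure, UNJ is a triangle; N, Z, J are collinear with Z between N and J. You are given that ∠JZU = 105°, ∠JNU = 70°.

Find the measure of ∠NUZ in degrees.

1. ∠NZU = 75°  [linear pair at Z on NJ]
2. ∠UNZ = 70°  [Z on ray NJ]
3. ∠NUZ = 35°  [△UNZ]

∠NUZ = 35°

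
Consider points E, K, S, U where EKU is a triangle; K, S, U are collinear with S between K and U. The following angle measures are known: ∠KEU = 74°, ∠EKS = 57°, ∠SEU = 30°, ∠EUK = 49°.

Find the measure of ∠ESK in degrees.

∠ESK = 79°

1. ∠EUS = 49°  [S on ray UK]
2. ∠ESU = 101°  [△ESU]
3. ∠ESK = 79°  [linear pair at S on KU]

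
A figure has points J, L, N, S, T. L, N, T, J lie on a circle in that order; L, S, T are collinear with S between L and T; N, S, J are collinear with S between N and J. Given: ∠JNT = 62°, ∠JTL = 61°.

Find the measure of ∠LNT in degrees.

∠LNT = 123°

1. ∠JLT = 62°  [same arc TJ]
2. ∠LJT = 57°  [△LTJ]
3. ∠LNT = 123°  [cyclic LNTJ, opposite ∠N+∠J]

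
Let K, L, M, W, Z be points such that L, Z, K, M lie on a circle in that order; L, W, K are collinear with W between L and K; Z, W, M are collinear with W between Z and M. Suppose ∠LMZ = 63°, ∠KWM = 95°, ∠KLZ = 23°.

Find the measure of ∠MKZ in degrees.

1. ∠LWZ = 95°  [vertical angles at W]
2. ∠LZM = 62°  [△LWZ]
3. ∠MLZ = 55°  [△LZM]
4. ∠MKZ = 125°  [cyclic LZKM, opposite ∠L+∠K]

∠MKZ = 125°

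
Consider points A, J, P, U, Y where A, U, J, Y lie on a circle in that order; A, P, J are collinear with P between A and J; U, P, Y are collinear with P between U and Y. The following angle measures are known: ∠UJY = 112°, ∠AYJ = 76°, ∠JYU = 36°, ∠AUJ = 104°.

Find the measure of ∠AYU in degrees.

1. ∠JAU = 36°  [same arc UJ]
2. ∠AJU = 40°  [△AUJ]
3. ∠AYU = 40°  [same arc AU]

∠AYU = 40°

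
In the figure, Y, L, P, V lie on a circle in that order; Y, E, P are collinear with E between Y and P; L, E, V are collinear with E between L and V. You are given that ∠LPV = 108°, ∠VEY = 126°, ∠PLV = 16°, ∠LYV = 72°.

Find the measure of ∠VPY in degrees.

1. ∠LVP = 56°  [△LPV]
2. ∠PEV = 54°  [linear pair at E on YP]
3. ∠VPY = 70°  [△PEV]

∠VPY = 70°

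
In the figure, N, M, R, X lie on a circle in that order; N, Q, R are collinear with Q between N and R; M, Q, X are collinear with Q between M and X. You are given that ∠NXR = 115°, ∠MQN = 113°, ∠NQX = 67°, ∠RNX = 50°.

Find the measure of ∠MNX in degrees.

1. ∠NRX = 15°  [△NRX]
2. ∠MXN = 63°  [△NQX]
3. ∠NMX = 15°  [same arc NX]
4. ∠MNX = 102°  [△NMX]

∠MNX = 102°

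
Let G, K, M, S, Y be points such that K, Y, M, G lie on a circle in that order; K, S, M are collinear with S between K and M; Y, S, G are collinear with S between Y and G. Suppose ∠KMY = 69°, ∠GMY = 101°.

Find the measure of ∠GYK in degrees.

1. ∠KGY = 69°  [same arc KY]
2. ∠GKY = 79°  [cyclic KYMG, opposite ∠K+∠M]
3. ∠GYK = 32°  [△KYG]

∠GYK = 32°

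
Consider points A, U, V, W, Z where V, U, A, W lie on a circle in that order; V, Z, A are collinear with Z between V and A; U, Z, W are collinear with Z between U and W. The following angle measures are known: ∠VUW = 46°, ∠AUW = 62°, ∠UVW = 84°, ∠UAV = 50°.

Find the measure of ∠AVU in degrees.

1. ∠AZU = 68°  [△UZA]
2. ∠UZV = 112°  [linear pair at Z on VA]
3. ∠AVU = 22°  [△VZU]

∠AVU = 22°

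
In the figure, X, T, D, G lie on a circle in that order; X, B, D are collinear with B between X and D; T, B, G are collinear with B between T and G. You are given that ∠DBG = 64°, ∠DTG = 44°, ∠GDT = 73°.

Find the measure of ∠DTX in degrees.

1. ∠TBX = 64°  [vertical angles at B]
2. ∠DGT = 63°  [△TDG]
3. ∠DBT = 116°  [linear pair at B on XD]
4. ∠DXT = 63°  [same arc TD]
5. ∠TDX = 20°  [△TBD]
6. ∠DTX = 97°  [△XTD]

∠DTX = 97°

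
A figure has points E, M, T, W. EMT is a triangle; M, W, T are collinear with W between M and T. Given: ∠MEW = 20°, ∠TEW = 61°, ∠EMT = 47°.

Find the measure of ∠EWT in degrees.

1. ∠EMW = 47°  [W on ray MT]
2. ∠EWM = 113°  [△EMW]
3. ∠EWT = 67°  [linear pair at W on MT]

∠EWT = 67°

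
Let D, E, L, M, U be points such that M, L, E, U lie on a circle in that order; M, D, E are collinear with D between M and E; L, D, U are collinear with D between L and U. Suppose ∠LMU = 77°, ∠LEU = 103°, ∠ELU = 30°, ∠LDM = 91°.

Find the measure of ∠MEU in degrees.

1. ∠EUL = 47°  [△LEU]
2. ∠EDU = 91°  [vertical angles at D]
3. ∠MEU = 42°  [△EDU]

∠MEU = 42°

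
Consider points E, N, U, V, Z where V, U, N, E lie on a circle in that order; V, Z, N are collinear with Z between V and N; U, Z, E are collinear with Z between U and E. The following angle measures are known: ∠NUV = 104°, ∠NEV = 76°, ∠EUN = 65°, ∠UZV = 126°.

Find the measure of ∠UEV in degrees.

∠UEV = 61°

1. ∠EVN = 65°  [same arc NE]
2. ∠EZN = 126°  [vertical angles at Z]
3. ∠EZV = 54°  [linear pair at Z on VN]
4. ∠UEV = 61°  [△VZE]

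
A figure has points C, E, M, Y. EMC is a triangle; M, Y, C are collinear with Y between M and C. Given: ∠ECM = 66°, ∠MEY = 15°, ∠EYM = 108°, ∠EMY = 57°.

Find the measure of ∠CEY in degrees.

1. ∠ECY = 66°  [Y on ray CM]
2. ∠CYE = 72°  [linear pair at Y on MC]
3. ∠CEY = 42°  [△EYC]

∠CEY = 42°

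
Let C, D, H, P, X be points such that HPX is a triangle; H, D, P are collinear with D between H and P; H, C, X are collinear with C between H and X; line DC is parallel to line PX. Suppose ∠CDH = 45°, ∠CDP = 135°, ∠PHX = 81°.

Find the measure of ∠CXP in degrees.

∠CXP = 54°

1. ∠HPX = 45°  [DC∥PX, corresponding at D]
2. ∠HXP = 54°  [△HPX]
3. ∠CXP = 54°  [C on ray XH]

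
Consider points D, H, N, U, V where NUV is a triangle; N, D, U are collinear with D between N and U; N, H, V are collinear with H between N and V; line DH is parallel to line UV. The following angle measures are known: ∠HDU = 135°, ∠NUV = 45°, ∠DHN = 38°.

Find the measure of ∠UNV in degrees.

1. ∠HDN = 45°  [linear pair at D on NU]
2. ∠DNH = 97°  [△NDH]
3. ∠UNV = 97°  [D on NU, H on NV]

∠UNV = 97°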